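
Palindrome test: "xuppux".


Word: "xuppux"
Reversed: "xuppux"
Forward == Backward? xuppux == xuppux
Palindrome = Yes


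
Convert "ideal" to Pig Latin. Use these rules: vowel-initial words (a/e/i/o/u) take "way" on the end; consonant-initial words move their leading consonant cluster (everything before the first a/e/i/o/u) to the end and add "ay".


Word: "ideal"
Starts with vowel → add 'way'
Pig Latin = "idealway"


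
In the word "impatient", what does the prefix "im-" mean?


Prefix: im-
As in: impatient -> im- + patient
Meaning = not / into


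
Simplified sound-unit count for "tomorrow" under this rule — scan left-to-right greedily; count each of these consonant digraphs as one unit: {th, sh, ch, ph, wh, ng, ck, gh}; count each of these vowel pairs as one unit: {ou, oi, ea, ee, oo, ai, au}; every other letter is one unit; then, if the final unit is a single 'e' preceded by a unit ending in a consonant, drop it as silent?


Word: "tomorrow" (8 letters)
Left-to-right scan:
  (1) 't' (letter)
  (2) 'o' (letter)
  (3) 'm' (letter)
  (4) 'o' (letter)
  (5) 'r' (letter)
  (6) 'r' (letter)
  (7) 'o' (letter)
  (8) 'w' (letter)
Units from scan: 8
Sound units = 8 units


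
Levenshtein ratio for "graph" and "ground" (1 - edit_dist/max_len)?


Word 1: "graph" (length 5)
Word 2: "ground" (length 6)
One optimal edit sequence:
  1. keep 'g'
  2. keep 'r'
  3. insert 'o'  (+1)
  4. substitute 'a' -> 'u'  (+1)
  5. substitute 'p' -> 'n'  (+1)
  6. substitute 'h' -> 'd'  (+1)
Edit distance = 4
Max length = max(5, 6) = 6
Similarity = 1 - 4/6
= 0.3333


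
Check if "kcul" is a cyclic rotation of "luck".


Word: "luck", Candidate: "kcul"
Method: check if candidate is substring of word+word
"luckluck" contains "kcul"? No
Is rotation = No


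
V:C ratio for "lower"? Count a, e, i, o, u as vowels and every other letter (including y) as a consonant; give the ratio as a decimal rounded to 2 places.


Word: "lower"
Vowels (a,e,i,o,u): 2
Consonants: 3
Ratio = 2/3
= 0.67


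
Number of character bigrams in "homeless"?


Word: "homeless" (length 8)
Number of 2-grams = length - 2 + 1 = 8 - 2 + 1
= 7


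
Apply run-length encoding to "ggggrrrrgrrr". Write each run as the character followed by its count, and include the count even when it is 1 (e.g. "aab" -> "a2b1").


String: "ggggrrrrgrrr"
Scanning for consecutive runs:
  'g' x 4
  'r' x 4
  'g' x 1
  'r' x 3
RLE = "g4r4g1r3"


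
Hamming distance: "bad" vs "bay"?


Comparing character by character (same length = 3):
  Pos 0: 'b' vs 'b' =
  Pos 1: 'a' vs 'a' =
  Pos 2: 'd' vs 'y' !=
Hamming distance = 1


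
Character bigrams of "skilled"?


Word: "skilled" (length 7)
Number of bigrams = 7 - 2 + 1 = 6
  Position 0: "sk"
  Position 1: "ki"
  Position 2: "il"
  Position 3: "ll"
  Position 4: "le"
  Position 5: "ed"
Bigrams = "sk", "ki", "il", "ll", "le", "ed"


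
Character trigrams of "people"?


Word: "people" (length 6)
Number of trigrams = 6 - 3 + 1 = 4
  Position 0: "peo"
  Position 1: "eop"
  Position 2: "opl"
  Position 3: "ple"
Trigrams = "peo", "eop", "opl", "ple"


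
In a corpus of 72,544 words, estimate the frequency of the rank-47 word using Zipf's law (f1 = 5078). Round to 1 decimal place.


Zipf's law: f(r) = f(1) / r
f(1) = 5078
f(47) = 5078 / 47
= 108.0 occurrences


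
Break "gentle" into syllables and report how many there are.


Word: "gentle"
Syllable breakdown: gen-tle
Counting: 2 parts
= 2 syllables


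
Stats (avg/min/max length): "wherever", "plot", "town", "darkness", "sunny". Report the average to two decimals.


Lengths: "wherever"=8, "plot"=4, "town"=4, "darkness"=8, "sunny"=5
Sum = 29, Count = 5
Average = 29/5 = 5.80
= avg=5.80, min=4, max=8


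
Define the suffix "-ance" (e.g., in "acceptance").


Suffix: -ance
Example: acceptance = accept + -ance
Meaning = state of


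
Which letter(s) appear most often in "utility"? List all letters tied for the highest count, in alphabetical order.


Word: "utility"
Letter counts:
  'i': 2
  'l': 1
  't': 2
  'u': 1
  'y': 1
Maximum count = 2
Most frequent = 'i', 't' (2 times each)


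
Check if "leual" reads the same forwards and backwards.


Word: "leual"
Reversed: "lauel"
Forward == Backward? leual != lauel
Palindrome = No


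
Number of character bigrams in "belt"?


Word: "belt" (length 4)
Number of 2-grams = length - 2 + 1 = 4 - 2 + 1
= 3


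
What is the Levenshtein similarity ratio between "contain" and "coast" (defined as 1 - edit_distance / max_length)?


Word 1: "contain" (length 7)
Word 2: "coast" (length 5)
One optimal edit sequence:
  1. keep 'c'
  2. keep 'o'
  3. delete 'n'  (+1)
  4. delete 't'  (+1)
  5. keep 'a'
  6. substitute 'i' -> 's'  (+1)
  7. substitute 'n' -> 't'  (+1)
Edit distance = 4
Max length = max(7, 5) = 7
Similarity = 1 - 4/7
= 0.4286


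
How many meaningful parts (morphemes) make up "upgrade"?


Word: "upgrade"
Morphemes: up- / grade
Each morpheme carries meaning
= 2 morphemes


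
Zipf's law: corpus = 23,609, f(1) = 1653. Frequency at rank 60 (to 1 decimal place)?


Zipf's law: f(r) = f(1) / r
f(1) = 1653
f(60) = 1653 / 60
= 27.6 occurrences


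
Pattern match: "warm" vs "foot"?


Pattern of "warm": [0, 1, 2, 3]
Pattern of "foot": [0, 1, 1, 2]
Patterns do not match
Same pattern = No


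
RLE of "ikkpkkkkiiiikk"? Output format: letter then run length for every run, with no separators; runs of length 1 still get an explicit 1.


String: "ikkpkkkkiiiikk"
Scanning for consecutive runs:
  'i' x 1
  'k' x 2
  'p' x 1
  'k' x 4
  'i' x 4
  'k' x 2
RLE = "i1k2p1k4i4k2"


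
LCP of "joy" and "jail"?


Word 1: "joy"
Word 2: "jail"
Comparing from start:
  Pos 0: 'j' == 'j'
  Pos 1: 'o' != 'a' (stop)
LCP = "j" (length 1)


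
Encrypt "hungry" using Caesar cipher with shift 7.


Word: "hungry"
Shift: 7
Each letter → (letter + shift) mod 26:
  'h' (7) + 7 = 14 → 'o'
  'u' (20) + 7 = 1 → 'b'
  'n' (13) + 7 = 20 → 'u'
  'g' (6) + 7 = 13 → 'n'
  'r' (17) + 7 = 24 → 'y'
  'y' (24) + 7 = 5 → 'f'
Result = "obunyf"


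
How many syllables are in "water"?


Word: "water"
Syllable breakdown: wa-ter
Counting: 2 parts
= 2 syllables


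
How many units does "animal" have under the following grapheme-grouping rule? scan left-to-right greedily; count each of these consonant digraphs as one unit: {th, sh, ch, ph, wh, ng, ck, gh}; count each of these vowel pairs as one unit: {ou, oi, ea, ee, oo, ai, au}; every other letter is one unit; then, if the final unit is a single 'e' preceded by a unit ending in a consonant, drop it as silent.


Word: "animal" (6 letters)
Left-to-right scan:
  1. 'a' (letter)
  2. 'n' (letter)
  3. 'i' (letter)
  4. 'm' (letter)
  5. 'a' (letter)
  6. 'l' (letter)
Units from scan: 6
Sound units = 6 units


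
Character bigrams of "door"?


Word: "door" (length 4)
Number of bigrams = 4 - 2 + 1 = 3
  Position 0: "do"
  Position 1: "oo"
  Position 2: "or"
Bigrams = "do", "oo", "or"


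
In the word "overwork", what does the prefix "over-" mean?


Prefix: over-
As in: overwork -> over- + work
Meaning = excessive


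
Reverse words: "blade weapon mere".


Original: "blade weapon mere"
Words (1..n): blade | weapon | mere
Reversed (n..1): mere | weapon | blade
Result = "mere weapon blade"


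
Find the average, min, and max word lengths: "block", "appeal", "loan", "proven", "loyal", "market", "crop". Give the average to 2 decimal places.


Lengths: "block"=5, "appeal"=6, "loan"=4, "proven"=6, "loyal"=5, "market"=6, "crop"=4
Sum = 36, Count = 7
Average = 36/7 = 5.14
= avg=5.14, min=4, max=6


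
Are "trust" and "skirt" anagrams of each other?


Word 1: "trust" → sorted: rsttu
Word 2: "skirt" → sorted: ikrst
Same letters? rsttu != ikrst
Anagram = No


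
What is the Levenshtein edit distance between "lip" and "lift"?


Word 1: "lip" (length 3)
Word 2: "lift" (length 4)
One optimal edit sequence (insert/delete/substitute each cost 1):
  1. keep 'l'
  2. keep 'i'
  3. insert 'f'  (+1)
  4. substitute 'p' -> 't'  (+1)
Total edit operations: 2
Edit distance = 2


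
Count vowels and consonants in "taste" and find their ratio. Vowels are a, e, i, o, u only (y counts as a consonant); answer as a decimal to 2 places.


Word: "taste"
Vowels (a,e,i,o,u): 2
Consonants: 3
Ratio = 2/3
= 0.67


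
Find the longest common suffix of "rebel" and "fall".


Word 1: "rebel"
Word 2: "fall"
Comparing from end:
  Pos -1: 'l' == 'l'
  Pos -2: 'e' != 'l' (stop)
LCS = "l" (length 1)


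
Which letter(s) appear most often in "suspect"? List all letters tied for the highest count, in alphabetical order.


Word: "suspect"
Letter counts:
  'c': 1
  'e': 1
  'p': 1
  's': 2
  't': 1
  'u': 1
Maximum count = 2
Most frequent = 's' (2 times each)


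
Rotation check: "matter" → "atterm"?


Word: "matter", Candidate: "atterm"
Method: check if candidate is substring of word+word
"mattermatter" contains "atterm"? Yes
Is rotation = Yes


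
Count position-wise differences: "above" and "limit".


Comparing character by character (same length = 5):
  Pos 0: 'a' vs 'l' !=
  Pos 1: 'b' vs 'i' !=
  Pos 2: 'o' vs 'm' !=
  Pos 3: 'v' vs 'i' !=
  Pos 4: 'e' vs 't' !=
Hamming distance = 5


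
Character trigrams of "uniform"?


Word: "uniform" (length 7)
Number of trigrams = 7 - 3 + 1 = 5
  Position 0: "uni"
  Position 1: "nif"
  Position 2: "ifo"
  Position 3: "for"
  Position 4: "orm"
Trigrams = "uni", "nif", "ifo", "for", "orm"


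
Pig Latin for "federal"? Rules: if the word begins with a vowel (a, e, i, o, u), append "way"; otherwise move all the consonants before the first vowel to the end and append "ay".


Word: "federal"
Starts with consonant(s) → move to end, add 'ay'
Consonant cluster: "f"
Pig Latin = "ederalfay"


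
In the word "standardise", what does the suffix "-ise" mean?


Suffix: -ise
Example: standardise (standard + -ise)
Meaning = to make


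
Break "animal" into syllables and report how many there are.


Word: "animal"
Syllable breakdown: an | i | mal
Counting: 3 parts
= 3 syllables


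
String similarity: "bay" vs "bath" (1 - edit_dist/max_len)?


Word 1: "bay" (length 3)
Word 2: "bath" (length 4)
One optimal edit sequence:
  1. keep 'b'
  2. keep 'a'
  3. insert 't'  (+1)
  4. substitute 'y' -> 'h'  (+1)
Edit distance = 2
Max length = max(3, 4) = 4
Similarity = 1 - 2/4
= 0.5000


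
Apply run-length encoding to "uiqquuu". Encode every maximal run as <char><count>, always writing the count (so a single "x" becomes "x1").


String: "uiqquuu"
Scanning for consecutive runs:
  'u' x 1
  'i' x 1
  'q' x 2
  'u' x 3
RLE = "u1i1q2u3"


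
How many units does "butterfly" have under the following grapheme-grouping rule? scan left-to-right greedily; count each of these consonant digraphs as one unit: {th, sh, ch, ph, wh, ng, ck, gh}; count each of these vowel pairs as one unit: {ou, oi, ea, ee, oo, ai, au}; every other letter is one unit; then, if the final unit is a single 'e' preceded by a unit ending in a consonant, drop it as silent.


Word: "butterfly" (9 letters)
Left-to-right scan:
  (1) 'b' (letter)
  (2) 'u' (letter)
  (3) 't' (letter)
  (4) 't' (letter)
  (5) 'e' (letter)
  (6) 'r' (letter)
  (7) 'f' (letter)
  (8) 'l' (letter)
  (9) 'y' (letter)
Units from scan: 9
Sound units = 9 units


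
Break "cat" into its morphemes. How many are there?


Word: "cat"
Morphemes: cat
Each morpheme carries meaning
= 1 morpheme


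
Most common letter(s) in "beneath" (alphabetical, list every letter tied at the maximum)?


Word: "beneath"
Letter counts:
  'a': 1
  'b': 1
  'e': 2
  'h': 1
  'n': 1
  't': 1
Maximum count = 2
Most frequent = 'e' (2 times each)


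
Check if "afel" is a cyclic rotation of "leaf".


Word: "leaf", Candidate: "afel"
Method: check if candidate is substring of word+word
"leafleaf" contains "afel"? No
Is rotation = No


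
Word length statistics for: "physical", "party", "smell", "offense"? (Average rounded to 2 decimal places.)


Lengths: "physical"=8, "party"=5, "smell"=5, "offense"=7
Sum = 25, Count = 4
Average = 25/4 = 6.25
= avg=6.25, min=5, max=8


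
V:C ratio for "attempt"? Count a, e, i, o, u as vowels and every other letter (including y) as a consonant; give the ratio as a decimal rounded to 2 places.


Word: "attempt"
Vowels (a,e,i,o,u): 2
Consonants: 5
Ratio = 2/5
= 0.40


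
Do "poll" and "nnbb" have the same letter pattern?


Pattern of "poll": [0, 1, 2, 2]
Pattern of "nnbb": [0, 0, 1, 1]
Patterns do not match
Same pattern = No


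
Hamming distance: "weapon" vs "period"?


Comparing character by character (same length = 6):
  Pos 0: 'w' vs 'p' !=
  Pos 1: 'e' vs 'e' =
  Pos 2: 'a' vs 'r' !=
  Pos 3: 'p' vs 'i' !=
  Pos 4: 'o' vs 'o' =
  Pos 5: 'n' vs 'd' !=
Hamming distance = 4


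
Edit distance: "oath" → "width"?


Word 1: "oath" (length 4)
Word 2: "width" (length 5)
One optimal edit sequence (insert/delete/substitute each cost 1):
  1. insert 'w'  (+1)
  2. substitute 'o' -> 'i'  (+1)
  3. substitute 'a' -> 'd'  (+1)
  4. keep 't'
  5. keep 'h'
Total edit operations: 3
Edit distance = 3


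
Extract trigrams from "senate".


Word: "senate" (length 6)
Number of trigrams = 6 - 3 + 1 = 4
  Position 0: "sen"
  Position 1: "ena"
  Position 2: "nat"
  Position 3: "ate"
Trigrams = "sen", "ena", "nat", "ate"


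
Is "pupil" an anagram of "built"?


Word 1: "built" → sorted: biltu
Word 2: "pupil" → sorted: ilppu
Same letters? biltu != ilppu
Anagram = No


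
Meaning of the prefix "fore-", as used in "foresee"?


Prefix: fore-
Example: foresee (fore- + see)
Meaning = before


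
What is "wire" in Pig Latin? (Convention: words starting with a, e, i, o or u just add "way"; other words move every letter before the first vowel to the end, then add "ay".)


Word: "wire"
Starts with consonant(s) → move to end, add 'ay'
Consonant cluster: "w"
Pig Latin = "ireway"


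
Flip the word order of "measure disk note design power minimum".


Original: "measure disk note design power minimum"
Words (1..n): measure | disk | note | design | power | minimum
Reversed (n..1): minimum | power | design | note | disk | measure
Result = "minimum power design note disk measure"


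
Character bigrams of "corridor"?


Word: "corridor" (length 8)
Number of bigrams = 8 - 2 + 1 = 7
  Position 0: "co"
  Position 1: "or"
  Position 2: "rr"
  Position 3: "ri"
  Position 4: "id"
  Position 5: "do"
  Position 6: "or"
Bigrams = "co", "or", "rr", "ri", "id", "do", "or"


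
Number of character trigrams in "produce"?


Word: "produce" (length 7)
Number of 3-grams = length - 3 + 1 = 7 - 3 + 1
= 5


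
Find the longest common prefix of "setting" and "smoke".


Word 1: "setting"
Word 2: "smoke"
Comparing from start:
  Pos 0: 's' == 's'
  Pos 1: 'e' != 'm' (stop)
LCP = "s" (length 1)


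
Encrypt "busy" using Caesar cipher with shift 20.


Word: "busy"
Shift: 20
Each letter → (letter + shift) mod 26:
  'b' (1) + 20 = 21 → 'v'
  'u' (20) + 20 = 14 → 'o'
  's' (18) + 20 = 12 → 'm'
  'y' (24) + 20 = 18 → 's'
Result = "voms"


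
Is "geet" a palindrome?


Word: "geet"
Reversed: "teeg"
Forward == Backward? geet != teeg
Palindrome = No


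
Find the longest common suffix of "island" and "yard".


Word 1: "island"
Word 2: "yard"
Comparing from end:
  Pos -1: 'd' == 'd'
  Pos -2: 'n' != 'r' (stop)
LCS = "d" (length 1)


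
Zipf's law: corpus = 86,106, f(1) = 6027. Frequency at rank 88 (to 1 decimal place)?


Zipf's law: f(r) = f(1) / r
f(1) = 6027
f(88) = 6027 / 88
= 68.5 occurrences


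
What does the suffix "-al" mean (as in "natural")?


Suffix: -al
Example: natural = nature + -al, with a spelling change
Meaning = relating to


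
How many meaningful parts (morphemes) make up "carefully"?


Word: "carefully"
Morphemes: care / -ful / -ly
Each morpheme carries meaning
= 3 morphemes


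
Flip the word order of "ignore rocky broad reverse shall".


Original: "ignore rocky broad reverse shall"
Words (1..n): ignore | rocky | broad | reverse | shall
Reversed (n..1): shall | reverse | broad | rocky | ignore
Result = "shall reverse broad rocky ignore"


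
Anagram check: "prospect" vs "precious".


Word 1: "prospect" → sorted: ceopprst
Word 2: "precious" → sorted: ceioprsu
Same letters? ceopprst != ceioprsu
Anagram = No


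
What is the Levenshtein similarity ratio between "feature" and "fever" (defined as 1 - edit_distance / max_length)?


Word 1: "feature" (length 7)
Word 2: "fever" (length 5)
One optimal edit sequence:
  1. keep 'f'
  2. keep 'e'
  3. delete 'a'  (+1)
  4. substitute 't' -> 'v'  (+1)
  5. substitute 'u' -> 'e'  (+1)
  6. keep 'r'
  7. delete 'e'  (+1)
Edit distance = 4
Max length = max(7, 5) = 7
Similarity = 1 - 4/7
= 0.4286


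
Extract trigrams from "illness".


Word: "illness" (length 7)
Number of trigrams = 7 - 3 + 1 = 5
  Position 0: "ill"
  Position 1: "lln"
  Position 2: "lne"
  Position 3: "nes"
  Position 4: "ess"
Trigrams = "ill", "lln", "lne", "nes", "ess"


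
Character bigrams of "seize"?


Word: "seize" (length 5)
Number of bigrams = 5 - 2 + 1 = 4
  Position 0: "se"
  Position 1: "ei"
  Position 2: "iz"
  Position 3: "ze"
Bigrams = "se", "ei", "iz", "ze"


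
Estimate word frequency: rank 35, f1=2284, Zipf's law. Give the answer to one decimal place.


Zipf's law: f(r) = f(1) / r
f(1) = 2284
f(35) = 2284 / 35
= 65.3 occurrences


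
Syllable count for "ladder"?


Word: "ladder"
Syllable breakdown: lad | der
Counting: 2 parts
= 2 syllables


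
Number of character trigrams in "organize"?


Word: "organize" (length 8)
Number of 3-grams = length - 3 + 1 = 8 - 3 + 1
= 6


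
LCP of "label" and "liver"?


Word 1: "label"
Word 2: "liver"
Comparing from start:
  Pos 0: 'l' == 'l'
  Pos 1: 'a' != 'i' (stop)
LCP = "l" (length 1)


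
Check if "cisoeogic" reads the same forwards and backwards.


Word: "cisoeogic"
Reversed: "cigoeosic"
Forward == Backward? cisoeogic != cigoeosic
Palindrome = No


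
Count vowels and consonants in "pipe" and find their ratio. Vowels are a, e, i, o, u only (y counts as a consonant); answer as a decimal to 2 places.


Word: "pipe"
Vowels (a,e,i,o,u): 2
Consonants: 2
Ratio = 2/2
= 1.00


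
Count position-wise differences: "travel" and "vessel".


Comparing character by character (same length = 6):
  Pos 0: 't' vs 'v' !=
  Pos 1: 'r' vs 'e' !=
  Pos 2: 'a' vs 's' !=
  Pos 3: 'v' vs 's' !=
  Pos 4: 'e' vs 'e' =
  Pos 5: 'l' vs 'l' =
Hamming distance = 4


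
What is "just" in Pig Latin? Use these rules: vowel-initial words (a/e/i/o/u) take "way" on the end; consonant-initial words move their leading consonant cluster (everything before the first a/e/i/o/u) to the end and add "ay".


Word: "just"
Starts with consonant(s) → move to end, add 'ay'
Consonant cluster: "j"
Pig Latin = "ustjay"


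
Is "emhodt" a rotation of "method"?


Word: "method", Candidate: "emhodt"
Method: check if candidate is substring of word+word
"methodmethod" contains "emhodt"? No
Is rotation = No


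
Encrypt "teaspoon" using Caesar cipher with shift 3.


Word: "teaspoon"
Shift: 3
Each letter → (letter + shift) mod 26:
  't' (19) + 3 = 22 → 'w'
  'e' (4) + 3 = 7 → 'h'
  'a' (0) + 3 = 3 → 'd'
  's' (18) + 3 = 21 → 'v'
  'p' (15) + 3 = 18 → 's'
  'o' (14) + 3 = 17 → 'r'
  'o' (14) + 3 = 17 → 'r'
  'n' (13) + 3 = 16 → 'q'
Result = "whdvsrrq"


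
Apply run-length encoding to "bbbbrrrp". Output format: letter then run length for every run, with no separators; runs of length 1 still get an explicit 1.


String: "bbbbrrrp"
Scanning for consecutive runs:
  'b' x 4
  'r' x 3
  'p' x 1
RLE = "b4r3p1"


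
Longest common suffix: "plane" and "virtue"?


Word 1: "plane"
Word 2: "virtue"
Comparing from end:
  Pos -1: 'e' == 'e'
  Pos -2: 'n' != 'u' (stop)
LCS = "e" (length 1)


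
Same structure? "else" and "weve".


Pattern of "else": [0, 1, 2, 0]
Pattern of "weve": [0, 1, 2, 1]
Patterns do not match
Same pattern = No


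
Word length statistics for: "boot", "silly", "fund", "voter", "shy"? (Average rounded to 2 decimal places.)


Lengths: "boot"=4, "silly"=5, "fund"=4, "voter"=5, "shy"=3
Sum = 21, Count = 5
Average = 21/5 = 4.20
= avg=4.20, min=3, max=5


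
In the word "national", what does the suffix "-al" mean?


Suffix: -al
Example: national (nation + -al)
Meaning = relating to


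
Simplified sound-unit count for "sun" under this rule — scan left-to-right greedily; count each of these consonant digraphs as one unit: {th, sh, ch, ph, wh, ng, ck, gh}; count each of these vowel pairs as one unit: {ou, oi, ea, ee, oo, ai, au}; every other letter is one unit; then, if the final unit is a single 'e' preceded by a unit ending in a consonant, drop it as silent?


Word: "sun" (3 letters)
Left-to-right scan:
  1. 's' (letter)
  2. 'u' (letter)
  3. 'n' (letter)
Units from scan: 3
Sound units = 3 units


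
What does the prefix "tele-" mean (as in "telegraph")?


Prefix: tele-
Example: telegraph = tele- + graph
Meaning = distant


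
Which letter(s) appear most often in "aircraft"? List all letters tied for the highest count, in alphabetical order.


Word: "aircraft"
Letter counts:
  'a': 2
  'c': 1
  'f': 1
  'i': 1
  'r': 2
  't': 1
Maximum count = 2
Most frequent = 'a', 'r' (2 times each)


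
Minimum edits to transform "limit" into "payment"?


Word 1: "limit" (length 5)
Word 2: "payment" (length 7)
One optimal edit sequence (insert/delete/substitute each cost 1):
  1. insert 'p'  (+1)
  2. substitute 'l' -> 'a'  (+1)
  3. substitute 'i' -> 'y'  (+1)
  4. keep 'm'
  5. insert 'e'  (+1)
  6. substitute 'i' -> 'n'  (+1)
  7. keep 't'
Total edit operations: 5
Edit distance = 5


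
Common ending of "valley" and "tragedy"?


Word 1: "valley"
Word 2: "tragedy"
Comparing from end:
  Pos -1: 'y' == 'y'
  Pos -2: 'e' != 'd' (stop)
LCS = "y" (length 1)


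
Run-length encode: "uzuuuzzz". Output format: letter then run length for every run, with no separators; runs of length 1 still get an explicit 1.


String: "uzuuuzzz"
Scanning for consecutive runs:
  'u' x 1
  'z' x 1
  'u' x 3
  'z' x 3
RLE = "u1z1u3z3"


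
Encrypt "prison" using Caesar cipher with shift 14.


Word: "prison"
Shift: 14
Each letter → (letter + shift) mod 26:
  'p' (15) + 14 = 3 → 'd'
  'r' (17) + 14 = 5 → 'f'
  'i' (8) + 14 = 22 → 'w'
  's' (18) + 14 = 6 → 'g'
  'o' (14) + 14 = 2 → 'c'
  'n' (13) + 14 = 1 → 'b'
Result = "dfwgcb"


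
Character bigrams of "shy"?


Word: "shy" (length 3)
Number of bigrams = 3 - 2 + 1 = 2
  Position 0: "sh"
  Position 1: "hy"
Bigrams = "sh", "hy"


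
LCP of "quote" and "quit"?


Word 1: "quote"
Word 2: "quit"
Comparing from start:
  Pos 0: 'q' == 'q'
  Pos 1: 'u' == 'u'
  Pos 2: 'o' != 'i' (stop)
LCP = "qu" (length 2)


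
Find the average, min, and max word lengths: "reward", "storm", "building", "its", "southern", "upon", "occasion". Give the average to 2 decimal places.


Lengths: "reward"=6, "storm"=5, "building"=8, "its"=3, "southern"=8, "upon"=4, "occasion"=8
Sum = 42, Count = 7
Average = 42/7 = 6.00
= avg=6.00, min=3, max=8


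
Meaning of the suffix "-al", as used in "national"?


Suffix: -al
Example: national (nation + -al)
Meaning = relating to


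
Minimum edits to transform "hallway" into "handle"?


Word 1: "hallway" (length 7)
Word 2: "handle" (length 6)
One optimal edit sequence (insert/delete/substitute each cost 1):
  1. keep 'h'
  2. keep 'a'
  3. delete 'l'  (+1)
  4. substitute 'l' -> 'n'  (+1)
  5. substitute 'w' -> 'd'  (+1)
  6. substitute 'a' -> 'l'  (+1)
  7. substitute 'y' -> 'e'  (+1)
Total edit operations: 5
Edit distance = 5


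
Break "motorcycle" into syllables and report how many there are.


Word: "motorcycle"
Syllable breakdown: mo · tor · cy · cle
Counting: 4 parts
= 4 syllables


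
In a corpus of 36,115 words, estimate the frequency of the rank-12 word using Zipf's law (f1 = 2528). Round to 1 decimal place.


Zipf's law: f(r) = f(1) / r
f(1) = 2528
f(12) = 2528 / 12
= 210.7 occurrences


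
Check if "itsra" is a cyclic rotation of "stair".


Word: "stair", Candidate: "itsra"
Method: check if candidate is substring of word+word
"stairstair" contains "itsra"? No
Is rotation = No


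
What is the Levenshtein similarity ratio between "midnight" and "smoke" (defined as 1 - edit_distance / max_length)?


Word 1: "midnight" (length 8)
Word 2: "smoke" (length 5)
One optimal edit sequence:
  1. delete 'm'  (+1)
  2. delete 'i'  (+1)
  3. delete 'd'  (+1)
  4. substitute 'n' -> 's'  (+1)
  5. substitute 'i' -> 'm'  (+1)
  6. substitute 'g' -> 'o'  (+1)
  7. substitute 'h' -> 'k'  (+1)
  8. substitute 't' -> 'e'  (+1)
Edit distance = 8
Max length = max(8, 5) = 8
Similarity = 1 - 8/8
= 0.0000


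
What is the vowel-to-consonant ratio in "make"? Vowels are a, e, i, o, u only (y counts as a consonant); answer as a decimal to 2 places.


Word: "make"
Vowels (a,e,i,o,u): 2
Consonants: 2
Ratio = 2/2
= 1.00


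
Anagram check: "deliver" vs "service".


Word 1: "deliver" → sorted: deeilrv
Word 2: "service" → sorted: ceeirsv
Same letters? deeilrv != ceeirsv
Anagram = No


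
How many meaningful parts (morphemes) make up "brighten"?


Word: "brighten"
Morphemes: bright + -en
Each morpheme carries meaning
= 2 morphemes


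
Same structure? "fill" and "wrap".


Pattern of "fill": [0, 1, 2, 2]
Pattern of "wrap": [0, 1, 2, 3]
Patterns do not match
Same pattern = No


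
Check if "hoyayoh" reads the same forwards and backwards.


Word: "hoyayoh"
Reversed: "hoyayoh"
Forward == Backward? hoyayoh == hoyayoh
Palindrome = Yes


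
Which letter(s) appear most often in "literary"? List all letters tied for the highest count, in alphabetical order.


Word: "literary"
Letter counts:
  'a': 1
  'e': 1
  'i': 1
  'l': 1
  'r': 2
  't': 1
  'y': 1
Maximum count = 2
Most frequent = 'r' (2 times each)


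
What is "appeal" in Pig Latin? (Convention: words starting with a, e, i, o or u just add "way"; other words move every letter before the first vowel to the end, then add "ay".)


Word: "appeal"
Starts with vowel → add 'way'
Pig Latin = "appealway"


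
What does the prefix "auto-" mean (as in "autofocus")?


Prefix: auto-
As in: autofocus -> auto- + focus
Meaning = self


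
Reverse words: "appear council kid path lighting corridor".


Original: "appear council kid path lighting corridor"
Words (1..n): appear | council | kid | path | lighting | corridor
Reversed (n..1): corridor | lighting | path | kid | council | appear
Result = "corridor lighting path kid council appear"


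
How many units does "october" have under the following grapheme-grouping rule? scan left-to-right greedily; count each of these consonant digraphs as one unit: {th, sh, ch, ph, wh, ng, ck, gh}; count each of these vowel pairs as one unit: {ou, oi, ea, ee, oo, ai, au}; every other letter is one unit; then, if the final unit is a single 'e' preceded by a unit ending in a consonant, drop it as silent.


Word: "october" (7 letters)
Left-to-right scan:
  [1] 'o' (letter)
  [2] 'c' (letter)
  [3] 't' (letter)
  [4] 'o' (letter)
  [5] 'b' (letter)
  [6] 'e' (letter)
  [7] 'r' (letter)
Units from scan: 7
Sound units = 7 units


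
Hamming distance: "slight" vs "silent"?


Comparing character by character (same length = 6):
  Pos 0: 's' vs 's' =
  Pos 1: 'l' vs 'i' !=
  Pos 2: 'i' vs 'l' !=
  Pos 3: 'g' vs 'e' !=
  Pos 4: 'h' vs 'n' !=
  Pos 5: 't' vs 't' =
Hamming distance = 4


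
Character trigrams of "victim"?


Word: "victim" (length 6)
Number of trigrams = 6 - 3 + 1 = 4
  Position 0: "vic"
  Position 1: "ict"
  Position 2: "cti"
  Position 3: "tim"
Trigrams = "vic", "ict", "cti", "tim"


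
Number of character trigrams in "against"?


Word: "against" (length 7)
Number of 3-grams = length - 3 + 1 = 7 - 3 + 1
= 5


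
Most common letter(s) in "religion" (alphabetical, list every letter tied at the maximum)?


Word: "religion"
Letter counts:
  'e': 1
  'g': 1
  'i': 2
  'l': 1
  'n': 1
  'o': 1
  'r': 1
Maximum count = 2
Most frequent = 'i' (2 times each)


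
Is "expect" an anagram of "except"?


Word 1: "except" → sorted: ceeptx
Word 2: "expect" → sorted: ceeptx
Same letters? ceeptx == ceeptx
Anagram = Yes


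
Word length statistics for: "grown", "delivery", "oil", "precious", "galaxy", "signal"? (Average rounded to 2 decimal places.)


Lengths: "grown"=5, "delivery"=8, "oil"=3, "precious"=8, "galaxy"=6, "signal"=6
Sum = 36, Count = 6
Average = 36/6 = 6.00
= avg=6.00, min=3, max=8


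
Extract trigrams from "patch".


Word: "patch" (length 5)
Number of trigrams = 5 - 3 + 1 = 3
  Position 0: "pat"
  Position 1: "atc"
  Position 2: "tch"
Trigrams = "pat", "atc", "tch"


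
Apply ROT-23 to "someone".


Word: "someone"
Shift: 23
Each letter → (letter + shift) mod 26:
  's' (18) + 23 = 15 → 'p'
  'o' (14) + 23 = 11 → 'l'
  'm' (12) + 23 = 9 → 'j'
  'e' (4) + 23 = 1 → 'b'
  'o' (14) + 23 = 11 → 'l'
  'n' (13) + 23 = 10 → 'k'
  'e' (4) + 23 = 1 → 'b'
Result = "pljblkb"


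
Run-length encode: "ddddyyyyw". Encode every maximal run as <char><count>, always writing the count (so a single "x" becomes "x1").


String: "ddddyyyyw"
Scanning for consecutive runs:
  'd' x 4
  'y' x 4
  'w' x 1
RLE = "d4y4w1"


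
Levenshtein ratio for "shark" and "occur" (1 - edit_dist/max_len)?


Word 1: "shark" (length 5)
Word 2: "occur" (length 5)
One optimal edit sequence:
  1. substitute 's' -> 'o'  (+1)
  2. substitute 'h' -> 'c'  (+1)
  3. substitute 'a' -> 'c'  (+1)
  4. substitute 'r' -> 'u'  (+1)
  5. substitute 'k' -> 'r'  (+1)
Edit distance = 5
Max length = max(5, 5) = 5
Similarity = 1 - 5/5
= 0.0000


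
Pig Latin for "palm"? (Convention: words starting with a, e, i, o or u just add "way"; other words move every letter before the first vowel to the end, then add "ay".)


Word: "palm"
Starts with consonant(s) → move to end, add 'ay'
Consonant cluster: "p"
Pig Latin = "almpay"


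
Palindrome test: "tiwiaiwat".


Word: "tiwiaiwat"
Reversed: "tawiaiwit"
Forward == Backward? tiwiaiwat != tawiaiwit
Palindrome = No


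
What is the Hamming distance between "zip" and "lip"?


Comparing character by character (same length = 3):
  Pos 0: 'z' vs 'l' !=
  Pos 1: 'i' vs 'i' =
  Pos 2: 'p' vs 'p' =
Hamming distance = 1


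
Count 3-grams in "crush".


Word: "crush" (length 5)
Number of 3-grams = length - 3 + 1 = 5 - 3 + 1
= 3


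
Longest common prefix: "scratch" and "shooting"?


Word 1: "scratch"
Word 2: "shooting"
Comparing from start:
  Pos 0: 's' == 's'
  Pos 1: 'c' != 'h' (stop)
LCP = "s" (length 1)


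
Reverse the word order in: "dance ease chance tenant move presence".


Original: "dance ease chance tenant move presence"
Words (1..n): dance | ease | chance | tenant | move | presence
Reversed (n..1): presence | move | tenant | chance | ease | dance
Result = "presence move tenant chance ease dance"


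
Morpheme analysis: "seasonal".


Word: "seasonal"
Morphemes: season / -al
Each morpheme carries meaning
= 2 morphemes


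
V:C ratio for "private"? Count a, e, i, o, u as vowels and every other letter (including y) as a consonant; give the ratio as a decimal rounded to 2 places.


Word: "private"
Vowels (a,e,i,o,u): 3
Consonants: 4
Ratio = 3/4
= 0.75


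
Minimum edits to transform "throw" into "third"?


Word 1: "throw" (length 5)
Word 2: "third" (length 5)
One optimal edit sequence (insert/delete/substitute each cost 1):
  1. keep 't'
  2. keep 'h'
  3. substitute 'r' -> 'i'  (+1)
  4. substitute 'o' -> 'r'  (+1)
  5. substitute 'w' -> 'd'  (+1)
Total edit operations: 3
Edit distance = 3


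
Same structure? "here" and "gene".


Pattern of "here": [0, 1, 2, 1]
Pattern of "gene": [0, 1, 2, 1]
Patterns match
Same pattern = Yes


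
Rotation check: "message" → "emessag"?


Word: "message", Candidate: "emessag"
Method: check if candidate is substring of word+word
"messagemessage" contains "emessag"? Yes
Is rotation = Yes


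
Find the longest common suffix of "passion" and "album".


Word 1: "passion"
Word 2: "album"
Comparing from end:
  Pos -1: 'n' != 'm' (stop)
LCS = "" (length 0)


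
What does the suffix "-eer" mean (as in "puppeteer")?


Suffix: -eer
As in: puppeteer -> puppet + -eer
Meaning = one who is concerned with


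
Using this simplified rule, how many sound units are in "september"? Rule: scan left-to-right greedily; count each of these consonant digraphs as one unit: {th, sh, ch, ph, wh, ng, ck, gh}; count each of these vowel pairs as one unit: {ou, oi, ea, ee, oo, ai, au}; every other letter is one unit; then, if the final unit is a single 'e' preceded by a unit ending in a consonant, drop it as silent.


Word: "september" (9 letters)
Left-to-right scan:
  (1) 's' (letter)
  (2) 'e' (letter)
  (3) 'p' (letter)
  (4) 't' (letter)
  (5) 'e' (letter)
  (6) 'm' (letter)
  (7) 'b' (letter)
  (8) 'e' (letter)
  (9) 'r' (letter)
Units from scan: 9
Sound units = 9 units


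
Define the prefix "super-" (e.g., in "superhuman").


Prefix: super-
As in: superhuman -> super- + human
Meaning = above / beyond


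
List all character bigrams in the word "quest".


Word: "quest" (length 5)
Number of bigrams = 5 - 2 + 1 = 4
  Position 0: "qu"
  Position 1: "ue"
  Position 2: "es"
  Position 3: "st"
Bigrams = "qu", "ue", "es", "st"


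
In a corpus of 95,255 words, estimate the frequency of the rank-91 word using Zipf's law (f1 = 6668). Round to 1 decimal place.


Zipf's law: f(r) = f(1) / r
f(1) = 6668
f(91) = 6668 / 91
= 73.3 occurrences


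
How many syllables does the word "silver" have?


Word: "silver"
Syllable breakdown: sil · ver
Counting: 2 parts
= 2 syllables


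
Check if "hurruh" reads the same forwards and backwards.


Word: "hurruh"
Reversed: "hurruh"
Forward == Backward? hurruh == hurruh
Palindrome = Yes


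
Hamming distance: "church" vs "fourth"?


Comparing character by character (same length = 6):
  Pos 0: 'c' vs 'f' !=
  Pos 1: 'h' vs 'o' !=
  Pos 2: 'u' vs 'u' =
  Pos 3: 'r' vs 'r' =
  Pos 4: 'c' vs 't' !=
  Pos 5: 'h' vs 'h' =
Hamming distance = 3


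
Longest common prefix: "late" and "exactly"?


Word 1: "late"
Word 2: "exactly"
Comparing from start:
  Pos 0: 'l' != 'e' (stop)
LCP = "" (length 0)


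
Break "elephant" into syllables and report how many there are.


Word: "elephant"
Syllable breakdown: el-e-phant
Counting: 3 parts
= 3 syllables


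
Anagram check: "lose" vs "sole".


Word 1: "lose" → sorted: elos
Word 2: "sole" → sorted: elos
Same letters? elos == elos
Anagram = Yes


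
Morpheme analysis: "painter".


Word: "painter"
Morphemes: paint + -er
Each morpheme carries meaning
= 2 morphemes


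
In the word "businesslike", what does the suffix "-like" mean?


Suffix: -like
Example: businesslike = business + -like
Meaning = resembling


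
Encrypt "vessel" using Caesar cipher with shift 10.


Word: "vessel"
Shift: 10
Each letter → (letter + shift) mod 26:
  'v' (21) + 10 = 5 → 'f'
  'e' (4) + 10 = 14 → 'o'
  's' (18) + 10 = 2 → 'c'
  's' (18) + 10 = 2 → 'c'
  'e' (4) + 10 = 14 → 'o'
  'l' (11) + 10 = 21 → 'v'
Result = "foccov"


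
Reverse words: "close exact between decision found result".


Original: "close exact between decision found result"
Words (1..n): close | exact | between | decision | found | result
Reversed (n..1): result | found | decision | between | exact | close
Result = "result found decision between exact close"


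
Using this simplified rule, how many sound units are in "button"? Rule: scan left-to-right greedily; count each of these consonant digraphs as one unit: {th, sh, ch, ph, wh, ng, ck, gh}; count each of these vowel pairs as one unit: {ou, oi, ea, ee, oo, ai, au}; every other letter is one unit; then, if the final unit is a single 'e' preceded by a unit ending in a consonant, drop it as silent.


Word: "button" (6 letters)
Left-to-right scan:
  [1] 'b' (letter)
  [2] 'u' (letter)
  [3] 't' (letter)
  [4] 't' (letter)
  [5] 'o' (letter)
  [6] 'n' (letter)
Units from scan: 6
Sound units = 6 units


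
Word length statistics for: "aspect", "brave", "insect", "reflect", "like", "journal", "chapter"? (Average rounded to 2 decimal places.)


Lengths: "aspect"=6, "brave"=5, "insect"=6, "reflect"=7, "like"=4, "journal"=7, "chapter"=7
Sum = 42, Count = 7
Average = 42/7 = 6.00
= avg=6.00, min=4, max=7


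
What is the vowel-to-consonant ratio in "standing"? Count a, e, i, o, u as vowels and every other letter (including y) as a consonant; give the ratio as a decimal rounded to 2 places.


Word: "standing"
Vowels (a,e,i,o,u): 2
Consonants: 6
Ratio = 2/6
= 0.33


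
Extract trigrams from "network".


Word: "network" (length 7)
Number of trigrams = 7 - 3 + 1 = 5
  Position 0: "net"
  Position 1: "etw"
  Position 2: "two"
  Position 3: "wor"
  Position 4: "ork"
Trigrams = "net", "etw", "two", "wor", "ork"


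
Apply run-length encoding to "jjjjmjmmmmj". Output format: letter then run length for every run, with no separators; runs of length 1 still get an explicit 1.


String: "jjjjmjmmmmj"
Scanning for consecutive runs:
  'j' x 4
  'm' x 1
  'j' x 1
  'm' x 4
  'j' x 1
RLE = "j4m1j1m4j1"


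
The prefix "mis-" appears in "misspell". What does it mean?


Prefix: mis-
Example: misspell = mis- + spell
Meaning = wrongly


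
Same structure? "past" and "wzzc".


Pattern of "past": [0, 1, 2, 3]
Pattern of "wzzc": [0, 1, 1, 2]
Patterns do not match
Same pattern = No


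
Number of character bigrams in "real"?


Word: "real" (length 4)
Number of 2-grams = length - 2 + 1 = 4 - 2 + 1
= 3


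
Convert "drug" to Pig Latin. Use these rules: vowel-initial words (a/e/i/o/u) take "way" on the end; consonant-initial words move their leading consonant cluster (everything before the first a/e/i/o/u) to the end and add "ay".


Word: "drug"
Starts with consonant(s) → move to end, add 'ay'
Consonant cluster: "dr"
Pig Latin = "ugdray"


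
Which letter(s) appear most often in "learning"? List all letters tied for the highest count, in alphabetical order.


Word: "learning"
Letter counts:
  'a': 1
  'e': 1
  'g': 1
  'i': 1
  'l': 1
  'n': 2
  'r': 1
Maximum count = 2
Most frequent = 'n' (2 times each)


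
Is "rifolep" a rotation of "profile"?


Word: "profile", Candidate: "rifolep"
Method: check if candidate is substring of word+word
"profileprofile" contains "rifolep"? No
Is rotation = No


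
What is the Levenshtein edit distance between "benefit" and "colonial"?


Word 1: "benefit" (length 7)
Word 2: "colonial" (length 8)
One optimal edit sequence (insert/delete/substitute each cost 1):
  1. substitute 'b' -> 'c'  (+1)
  2. substitute 'e' -> 'o'  (+1)
  3. substitute 'n' -> 'l'  (+1)
  4. substitute 'e' -> 'o'  (+1)
  5. substitute 'f' -> 'n'  (+1)
  6. keep 'i'
  7. insert 'a'  (+1)
  8. substitute 't' -> 'l'  (+1)
Total edit operations: 7
Edit distance = 7


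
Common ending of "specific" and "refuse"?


Word 1: "specific"
Word 2: "refuse"
Comparing from end:
  Pos -1: 'c' != 'e' (stop)
LCS = "" (length 0)


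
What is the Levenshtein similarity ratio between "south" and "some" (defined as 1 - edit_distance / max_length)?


Word 1: "south" (length 5)
Word 2: "some" (length 4)
One optimal edit sequence:
  1. keep 's'
  2. keep 'o'
  3. delete 'u'  (+1)
  4. substitute 't' -> 'm'  (+1)
  5. substitute 'h' -> 'e'  (+1)
Edit distance = 3
Max length = max(5, 4) = 5
Similarity = 1 - 3/5
= 0.4000


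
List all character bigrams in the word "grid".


Word: "grid" (length 4)
Number of bigrams = 4 - 2 + 1 = 3
  Position 0: "gr"
  Position 1: "ri"
  Position 2: "id"
Bigrams = "gr", "ri", "id"
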